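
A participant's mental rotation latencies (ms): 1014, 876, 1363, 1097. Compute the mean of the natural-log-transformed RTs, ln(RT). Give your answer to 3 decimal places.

ln(RT): 6.9217, 6.7754, 7.2174, 7.0003
Σ ln(RT) = 27.9148
Mean = 27.9148/4 = 6.97870

6.979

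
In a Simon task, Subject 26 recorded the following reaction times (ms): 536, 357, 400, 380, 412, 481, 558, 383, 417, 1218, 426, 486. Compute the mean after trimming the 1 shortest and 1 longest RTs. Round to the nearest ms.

448 ms

Sorted: 357, 380, 383, 400, 412, 417, 426, 481, 486, 536, 558, 1218
Drop lowest 1 (357) and highest 1 (1218)
Remaining (n=10): Σ = 4479, mean = 4479/10 = 447.900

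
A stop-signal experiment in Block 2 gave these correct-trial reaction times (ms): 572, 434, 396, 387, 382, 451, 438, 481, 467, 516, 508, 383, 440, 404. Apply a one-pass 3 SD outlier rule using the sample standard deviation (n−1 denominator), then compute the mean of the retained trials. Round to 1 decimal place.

447.1 ms

n = 14, ΣRT = 6259, M = 447.071
Σ(x−M)² = 42348.93; s = √(42348.93/13) = 57.075
Cutoffs: 447.071 ± 3·57.075 → [275.8, 618.3]
No RTs fall outside the cutoffs; all 14 retained. Mean = 6259/14 = 447.071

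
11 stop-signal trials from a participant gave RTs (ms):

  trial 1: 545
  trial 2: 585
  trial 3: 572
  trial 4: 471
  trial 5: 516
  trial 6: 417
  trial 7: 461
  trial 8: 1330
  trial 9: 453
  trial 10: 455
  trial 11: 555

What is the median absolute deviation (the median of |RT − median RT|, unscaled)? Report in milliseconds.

56 ms

Sorted: 417, 453, 455, 461, 471, 516, 545, 555, 572, 585, 1330 → median = 516
|x − 516|: 29, 69, 56, 45, 0, 99, 55, 814, 63, 61, 39
Sorted deviations: 0, 29, 39, 45, 55, 56, 61, 63, 69, 99, 814 → MAD = 56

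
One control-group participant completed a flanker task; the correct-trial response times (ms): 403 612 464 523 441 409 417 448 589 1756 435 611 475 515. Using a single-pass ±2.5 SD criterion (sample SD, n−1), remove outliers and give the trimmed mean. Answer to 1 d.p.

n = 14, ΣRT = 8098, M = 578.429
Σ(x−M)² = 1561871.43; s = √(1561871.43/13) = 346.618
Cutoffs: 578.429 ± 2.5·346.618 → [-288.1, 1445.0]
Outside: 1756 → excluded.
Retained (n=13): Σ = 6342, mean = 6342/13 = 487.846

487.8 ms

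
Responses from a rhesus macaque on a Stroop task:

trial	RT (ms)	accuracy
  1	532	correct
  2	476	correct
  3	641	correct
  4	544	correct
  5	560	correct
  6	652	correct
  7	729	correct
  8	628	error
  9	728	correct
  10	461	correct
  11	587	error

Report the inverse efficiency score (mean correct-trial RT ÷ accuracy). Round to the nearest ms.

723 ms

Correct trials (n=9): 532, 476, 641, 544, 560, 652, 729, 728, 461
Mean correct RT = 5323/9 = 591.4444 ms
Proportion correct = 9/11
IES = 591.4444 / (9/11) = 722.877 ms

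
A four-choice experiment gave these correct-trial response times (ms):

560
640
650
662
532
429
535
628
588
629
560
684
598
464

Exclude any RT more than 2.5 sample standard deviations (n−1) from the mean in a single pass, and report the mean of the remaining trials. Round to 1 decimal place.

n = 14, ΣRT = 8159, M = 582.786
Σ(x−M)² = 72410.36; s = √(72410.36/13) = 74.633
Cutoffs: 582.786 ± 2.5·74.633 → [396.2, 769.4]
No RTs fall outside the cutoffs; all 14 retained. Mean = 8159/14 = 582.786

582.8 ms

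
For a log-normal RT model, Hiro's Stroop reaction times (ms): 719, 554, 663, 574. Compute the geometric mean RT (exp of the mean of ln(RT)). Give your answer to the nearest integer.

624 ms

ln(RT): 6.5779, 6.3172, 6.4968, 6.3526
Mean ln(RT) = 25.7444/4 = 6.43611
Geometric mean = exp(6.43611) = 623.97 ms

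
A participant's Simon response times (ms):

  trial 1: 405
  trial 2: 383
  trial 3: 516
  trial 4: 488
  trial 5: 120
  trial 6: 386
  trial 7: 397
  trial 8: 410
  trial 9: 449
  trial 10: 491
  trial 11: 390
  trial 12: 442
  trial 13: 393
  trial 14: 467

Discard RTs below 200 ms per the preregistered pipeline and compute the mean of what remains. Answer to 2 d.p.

Excluded: 120
Retained (n=13): Σ = 5617
Mean = 5617/13 = 432.0769

432.08 ms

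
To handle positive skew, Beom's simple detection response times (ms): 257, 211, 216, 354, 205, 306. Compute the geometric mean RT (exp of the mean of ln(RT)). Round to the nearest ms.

253 ms

ln(RT): 5.5491, 5.3519, 5.3753, 5.8693, 5.3230, 5.7236
Mean ln(RT) = 33.1921/6 = 5.53202
Geometric mean = exp(5.53202) = 252.65 ms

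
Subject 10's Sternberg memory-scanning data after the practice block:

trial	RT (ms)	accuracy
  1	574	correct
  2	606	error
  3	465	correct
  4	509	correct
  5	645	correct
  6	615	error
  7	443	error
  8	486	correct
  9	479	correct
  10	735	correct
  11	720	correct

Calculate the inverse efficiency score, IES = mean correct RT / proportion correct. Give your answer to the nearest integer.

793 ms

Correct trials (n=8): 574, 465, 509, 645, 486, 479, 735, 720
Mean correct RT = 4613/8 = 576.6250 ms
Proportion correct = 8/11
IES = 576.6250 / (8/11) = 792.859 ms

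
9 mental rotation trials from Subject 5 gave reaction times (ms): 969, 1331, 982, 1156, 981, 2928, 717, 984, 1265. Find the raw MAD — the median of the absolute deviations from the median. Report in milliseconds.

Sorted: 717, 969, 981, 982, 984, 1156, 1265, 1331, 2928 → median = 984
|x − 984|: 15, 347, 2, 172, 3, 1944, 267, 0, 281
Sorted deviations: 0, 2, 3, 15, 172, 267, 281, 347, 1944 → MAD = 172

172 ms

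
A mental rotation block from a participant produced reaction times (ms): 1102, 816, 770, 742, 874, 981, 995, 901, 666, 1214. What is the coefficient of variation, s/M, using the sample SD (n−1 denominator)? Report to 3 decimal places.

0.187

n = 10, Σ = 9061, M = 906.1000
Σ(x−M)² = 258966.900; s = √(258966.900/9) = 169.6293
CV = 169.6293 / 906.1000 = 0.18721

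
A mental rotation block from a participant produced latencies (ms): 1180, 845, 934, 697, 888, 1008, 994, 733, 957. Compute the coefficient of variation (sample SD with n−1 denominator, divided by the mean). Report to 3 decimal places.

0.161

n = 9, Σ = 8236, M = 915.1111
Σ(x−M)² = 173516.889; s = √(173516.889/8) = 147.2739
CV = 147.2739 / 915.1111 = 0.16094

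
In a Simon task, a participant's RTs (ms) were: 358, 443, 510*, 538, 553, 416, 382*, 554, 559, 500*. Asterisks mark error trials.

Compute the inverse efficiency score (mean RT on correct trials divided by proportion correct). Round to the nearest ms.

698 ms

Correct trials (n=7): 358, 443, 538, 553, 416, 554, 559
Mean correct RT = 3421/7 = 488.7143 ms
Proportion correct = 7/10
IES = 488.7143 / (7/10) = 698.163 ms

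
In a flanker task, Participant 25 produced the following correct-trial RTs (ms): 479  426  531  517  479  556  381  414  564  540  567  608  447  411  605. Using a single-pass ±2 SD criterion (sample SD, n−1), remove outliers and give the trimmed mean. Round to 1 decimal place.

n = 15, ΣRT = 7525, M = 501.667
Σ(x−M)² = 75863.33; s = √(75863.33/14) = 73.613
Cutoffs: 501.667 ± 2·73.613 → [354.4, 648.9]
No RTs fall outside the cutoffs; all 15 retained. Mean = 7525/15 = 501.667

501.7 ms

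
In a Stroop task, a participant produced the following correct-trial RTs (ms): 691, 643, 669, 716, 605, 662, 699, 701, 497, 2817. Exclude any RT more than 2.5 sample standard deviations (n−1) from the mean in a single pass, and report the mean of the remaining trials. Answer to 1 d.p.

n = 10, ΣRT = 8700, M = 870.000
Σ(x−M)² = 4248916.00; s = √(4248916.00/9) = 687.097
Cutoffs: 870.000 ± 2.5·687.097 → [-847.7, 2587.7]
Outside: 2817 → excluded.
Retained (n=9): Σ = 5883, mean = 5883/9 = 653.667

653.7 ms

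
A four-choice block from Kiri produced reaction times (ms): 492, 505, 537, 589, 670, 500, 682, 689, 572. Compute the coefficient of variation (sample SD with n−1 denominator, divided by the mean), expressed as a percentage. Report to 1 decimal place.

n = 9, Σ = 5236, M = 581.7778
Σ(x−M)² = 52119.556; s = √(52119.556/8) = 80.7152
CV = 80.7152 / 581.7778 = 0.13874 = 13.874%

13.9%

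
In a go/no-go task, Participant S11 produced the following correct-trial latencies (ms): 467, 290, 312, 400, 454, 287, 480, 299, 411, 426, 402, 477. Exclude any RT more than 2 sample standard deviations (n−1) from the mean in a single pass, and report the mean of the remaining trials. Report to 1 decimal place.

392.1 ms

n = 12, ΣRT = 4705, M = 392.083
Σ(x−M)² = 62596.92; s = √(62596.92/11) = 75.436
Cutoffs: 392.083 ± 2·75.436 → [241.2, 543.0]
No RTs fall outside the cutoffs; all 12 retained. Mean = 4705/12 = 392.083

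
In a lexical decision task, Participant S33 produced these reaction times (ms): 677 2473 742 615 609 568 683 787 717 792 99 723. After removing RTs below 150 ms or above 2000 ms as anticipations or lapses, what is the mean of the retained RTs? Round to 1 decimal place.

691.3 ms

Excluded: 99, 2473
Retained (n=10): Σ = 6913
Mean = 6913/10 = 691.3000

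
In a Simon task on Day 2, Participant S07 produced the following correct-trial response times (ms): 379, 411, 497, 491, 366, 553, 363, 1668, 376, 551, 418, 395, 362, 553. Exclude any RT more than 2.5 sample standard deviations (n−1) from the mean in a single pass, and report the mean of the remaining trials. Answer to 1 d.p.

439.6 ms

n = 14, ΣRT = 7383, M = 527.357
Σ(x−M)² = 1473511.21; s = √(1473511.21/13) = 336.670
Cutoffs: 527.357 ± 2.5·336.670 → [-314.3, 1369.0]
Outside: 1668 → excluded.
Retained (n=13): Σ = 5715, mean = 5715/13 = 439.615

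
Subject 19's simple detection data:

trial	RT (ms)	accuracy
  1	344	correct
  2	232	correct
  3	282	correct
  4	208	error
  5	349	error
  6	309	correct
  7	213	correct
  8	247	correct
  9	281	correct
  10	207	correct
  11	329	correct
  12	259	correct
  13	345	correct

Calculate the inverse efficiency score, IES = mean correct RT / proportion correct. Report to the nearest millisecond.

327 ms

Correct trials (n=11): 344, 232, 282, 309, 213, 247, 281, 207, 329, 259, 345
Mean correct RT = 3048/11 = 277.0909 ms
Proportion correct = 11/13
IES = 277.0909 / (11/13) = 327.471 ms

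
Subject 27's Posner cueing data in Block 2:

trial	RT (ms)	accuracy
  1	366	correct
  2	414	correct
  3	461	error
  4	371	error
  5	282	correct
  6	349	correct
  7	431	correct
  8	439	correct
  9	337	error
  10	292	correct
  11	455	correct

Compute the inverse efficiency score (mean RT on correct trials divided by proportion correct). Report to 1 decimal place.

520.4 ms

Correct trials (n=8): 366, 414, 282, 349, 431, 439, 292, 455
Mean correct RT = 3028/8 = 378.5000 ms
Proportion correct = 8/11
IES = 378.5000 / (8/11) = 520.438 ms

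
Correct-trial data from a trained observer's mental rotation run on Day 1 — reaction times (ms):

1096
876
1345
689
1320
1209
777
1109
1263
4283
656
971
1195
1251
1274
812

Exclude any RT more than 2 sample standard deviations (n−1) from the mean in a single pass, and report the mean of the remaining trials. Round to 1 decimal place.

1056.2 ms

n = 16, ΣRT = 20126, M = 1257.875
Σ(x−M)² = 10561917.75; s = √(10561917.75/15) = 839.123
Cutoffs: 1257.875 ± 2·839.123 → [-420.4, 2936.1]
Outside: 4283 → excluded.
Retained (n=15): Σ = 15843, mean = 15843/15 = 1056.200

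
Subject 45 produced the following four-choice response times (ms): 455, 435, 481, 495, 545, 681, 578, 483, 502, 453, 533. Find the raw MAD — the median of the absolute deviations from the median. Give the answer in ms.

40 ms

Sorted: 435, 453, 455, 481, 483, 495, 502, 533, 545, 578, 681 → median = 495
|x − 495|: 40, 60, 14, 0, 50, 186, 83, 12, 7, 42, 38
Sorted deviations: 0, 7, 12, 14, 38, 40, 42, 50, 60, 83, 186 → MAD = 40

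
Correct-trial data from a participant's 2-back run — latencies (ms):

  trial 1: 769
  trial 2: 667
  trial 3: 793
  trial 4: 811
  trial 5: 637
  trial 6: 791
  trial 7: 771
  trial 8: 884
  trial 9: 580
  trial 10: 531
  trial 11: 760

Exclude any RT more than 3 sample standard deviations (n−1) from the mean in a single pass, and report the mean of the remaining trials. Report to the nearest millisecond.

727 ms

n = 11, ΣRT = 7994, M = 726.727
Σ(x−M)² = 116670.18; s = √(116670.18/10) = 108.014
Cutoffs: 726.727 ± 3·108.014 → [402.7, 1050.8]
No RTs fall outside the cutoffs; all 11 retained. Mean = 7994/11 = 726.727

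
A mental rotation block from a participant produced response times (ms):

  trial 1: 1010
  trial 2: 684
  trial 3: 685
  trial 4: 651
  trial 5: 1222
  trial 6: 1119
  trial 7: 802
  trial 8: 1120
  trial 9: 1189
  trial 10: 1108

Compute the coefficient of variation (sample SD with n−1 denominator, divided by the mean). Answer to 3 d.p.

0.238

n = 10, Σ = 9590, M = 959.0000
Σ(x−M)² = 468606.000; s = √(468606.000/9) = 228.1827
CV = 228.1827 / 959.0000 = 0.23794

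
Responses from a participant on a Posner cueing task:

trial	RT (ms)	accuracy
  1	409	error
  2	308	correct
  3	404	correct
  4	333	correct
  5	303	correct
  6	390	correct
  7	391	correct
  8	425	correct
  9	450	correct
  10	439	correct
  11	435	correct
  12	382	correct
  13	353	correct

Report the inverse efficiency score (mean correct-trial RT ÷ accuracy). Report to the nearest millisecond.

Correct trials (n=12): 308, 404, 333, 303, 390, 391, 425, 450, 439, 435, 382, 353
Mean correct RT = 4613/12 = 384.4167 ms
Proportion correct = 12/13
IES = 384.4167 / (12/13) = 416.451 ms

416 ms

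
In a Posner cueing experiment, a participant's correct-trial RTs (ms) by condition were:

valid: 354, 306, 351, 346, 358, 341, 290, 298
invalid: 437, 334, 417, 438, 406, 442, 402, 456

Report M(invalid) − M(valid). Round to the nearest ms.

M(valid) = 2644/8 = 330.500
M(invalid) = 3332/8 = 416.500
Difference = 416.500 − 330.500 = 86.000 ms

86 ms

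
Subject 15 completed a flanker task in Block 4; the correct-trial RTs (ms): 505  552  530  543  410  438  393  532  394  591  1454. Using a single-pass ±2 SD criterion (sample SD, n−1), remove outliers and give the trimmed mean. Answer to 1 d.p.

n = 11, ΣRT = 6342, M = 576.545
Σ(x−M)² = 895076.73; s = √(895076.73/10) = 299.178
Cutoffs: 576.545 ± 2·299.178 → [-21.8, 1174.9]
Outside: 1454 → excluded.
Retained (n=10): Σ = 4888, mean = 4888/10 = 488.800

488.8 ms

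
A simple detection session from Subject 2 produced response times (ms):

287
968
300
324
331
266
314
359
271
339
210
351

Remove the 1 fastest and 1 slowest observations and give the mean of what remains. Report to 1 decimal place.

Sorted: 210, 266, 271, 287, 300, 314, 324, 331, 339, 351, 359, 968
Drop lowest 1 (210) and highest 1 (968)
Remaining (n=10): Σ = 3142, mean = 3142/10 = 314.200

314.2 ms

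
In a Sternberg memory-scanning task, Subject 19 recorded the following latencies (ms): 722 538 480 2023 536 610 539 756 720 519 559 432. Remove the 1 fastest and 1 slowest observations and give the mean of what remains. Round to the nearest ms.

Sorted: 432, 480, 519, 536, 538, 539, 559, 610, 720, 722, 756, 2023
Drop lowest 1 (432) and highest 1 (2023)
Remaining (n=10): Σ = 5979, mean = 5979/10 = 597.900

598 ms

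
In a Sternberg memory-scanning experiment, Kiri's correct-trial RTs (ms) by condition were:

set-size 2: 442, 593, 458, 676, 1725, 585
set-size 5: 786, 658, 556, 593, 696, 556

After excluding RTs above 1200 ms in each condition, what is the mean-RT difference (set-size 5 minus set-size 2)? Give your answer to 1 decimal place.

90.0 ms

set-size 2: exclude 1725
M(set-size 2) = 2754/5 = 550.800
M(set-size 5) = 3845/6 = 640.833
Difference = 640.833 − 550.800 = 90.033 ms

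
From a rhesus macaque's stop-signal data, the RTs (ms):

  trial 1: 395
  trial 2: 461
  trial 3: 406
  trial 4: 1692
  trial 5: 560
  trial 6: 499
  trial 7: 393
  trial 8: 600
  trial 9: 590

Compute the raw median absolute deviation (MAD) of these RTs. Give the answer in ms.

93 ms

Sorted: 393, 395, 406, 461, 499, 560, 590, 600, 1692 → median = 499
|x − 499|: 104, 38, 93, 1193, 61, 0, 106, 101, 91
Sorted deviations: 0, 38, 61, 91, 93, 101, 104, 106, 1193 → MAD = 93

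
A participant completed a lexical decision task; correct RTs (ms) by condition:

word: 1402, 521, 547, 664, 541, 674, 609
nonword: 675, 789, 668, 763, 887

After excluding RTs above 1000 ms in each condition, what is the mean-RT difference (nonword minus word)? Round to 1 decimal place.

163.7 ms

word: exclude 1402
M(word) = 3556/6 = 592.667
M(nonword) = 3782/5 = 756.400
Difference = 756.400 − 592.667 = 163.733 ms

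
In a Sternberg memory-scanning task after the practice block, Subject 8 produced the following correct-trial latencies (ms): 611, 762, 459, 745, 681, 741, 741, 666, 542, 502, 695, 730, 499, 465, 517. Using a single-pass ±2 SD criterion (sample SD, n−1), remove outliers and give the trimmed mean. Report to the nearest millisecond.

624 ms

n = 15, ΣRT = 9356, M = 623.733
Σ(x−M)² = 183708.93; s = √(183708.93/14) = 114.552
Cutoffs: 623.733 ± 2·114.552 → [394.6, 852.8]
No RTs fall outside the cutoffs; all 15 retained. Mean = 9356/15 = 623.733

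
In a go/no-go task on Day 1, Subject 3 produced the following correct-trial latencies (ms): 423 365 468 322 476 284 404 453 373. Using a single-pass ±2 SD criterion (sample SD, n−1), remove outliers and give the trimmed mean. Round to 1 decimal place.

n = 9, ΣRT = 3568, M = 396.444
Σ(x−M)² = 35134.22; s = √(35134.22/8) = 66.270
Cutoffs: 396.444 ± 2·66.270 → [263.9, 529.0]
No RTs fall outside the cutoffs; all 9 retained. Mean = 3568/9 = 396.444

396.4 ms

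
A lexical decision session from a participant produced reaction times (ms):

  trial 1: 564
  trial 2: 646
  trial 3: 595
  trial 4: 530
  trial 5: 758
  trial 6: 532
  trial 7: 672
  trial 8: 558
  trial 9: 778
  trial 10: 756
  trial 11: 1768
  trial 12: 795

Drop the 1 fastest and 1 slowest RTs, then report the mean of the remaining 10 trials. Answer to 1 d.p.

Sorted: 530, 532, 558, 564, 595, 646, 672, 756, 758, 778, 795, 1768
Drop lowest 1 (530) and highest 1 (1768)
Remaining (n=10): Σ = 6654, mean = 6654/10 = 665.400

665.4 ms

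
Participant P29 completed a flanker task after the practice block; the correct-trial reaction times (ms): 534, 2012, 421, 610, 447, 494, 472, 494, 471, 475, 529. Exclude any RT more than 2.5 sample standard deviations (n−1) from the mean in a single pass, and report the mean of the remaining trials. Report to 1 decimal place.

494.7 ms

n = 11, ΣRT = 6959, M = 632.636
Σ(x−M)² = 2118096.55; s = √(2118096.55/10) = 460.228
Cutoffs: 632.636 ± 2.5·460.228 → [-517.9, 1783.2]
Outside: 2012 → excluded.
Retained (n=10): Σ = 4947, mean = 4947/10 = 494.700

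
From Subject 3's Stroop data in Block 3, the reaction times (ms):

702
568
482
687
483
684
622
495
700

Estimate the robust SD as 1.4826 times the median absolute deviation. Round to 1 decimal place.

Sorted: 482, 483, 495, 568, 622, 684, 687, 700, 702 → median = 622
|x − 622| sorted: 0, 54, 62, 65, 78, 80, 127, 139, 140 → MAD = 78
Robust SD ≈ 1.4826 × 78 = 115.643

115.6 ms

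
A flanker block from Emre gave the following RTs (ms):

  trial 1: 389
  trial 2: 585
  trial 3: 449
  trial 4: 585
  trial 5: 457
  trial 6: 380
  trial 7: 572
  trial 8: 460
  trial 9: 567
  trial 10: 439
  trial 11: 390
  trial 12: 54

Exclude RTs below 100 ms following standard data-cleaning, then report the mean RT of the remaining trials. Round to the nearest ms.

479 ms

Excluded: 54
Retained (n=11): Σ = 5273
Mean = 5273/11 = 479.3636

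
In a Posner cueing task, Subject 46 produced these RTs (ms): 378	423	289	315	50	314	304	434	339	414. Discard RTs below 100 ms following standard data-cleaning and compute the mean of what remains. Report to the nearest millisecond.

Excluded: 50
Retained (n=9): Σ = 3210
Mean = 3210/9 = 356.6667

357 ms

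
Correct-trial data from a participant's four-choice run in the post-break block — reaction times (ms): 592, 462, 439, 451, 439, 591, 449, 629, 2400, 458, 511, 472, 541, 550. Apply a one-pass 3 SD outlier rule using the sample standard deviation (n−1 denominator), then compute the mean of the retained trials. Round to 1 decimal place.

506.5 ms

n = 14, ΣRT = 8984, M = 641.714
Σ(x−M)² = 3382962.86; s = √(3382962.86/13) = 510.125
Cutoffs: 641.714 ± 3·510.125 → [-888.7, 2172.1]
Outside: 2400 → excluded.
Retained (n=13): Σ = 6584, mean = 6584/13 = 506.462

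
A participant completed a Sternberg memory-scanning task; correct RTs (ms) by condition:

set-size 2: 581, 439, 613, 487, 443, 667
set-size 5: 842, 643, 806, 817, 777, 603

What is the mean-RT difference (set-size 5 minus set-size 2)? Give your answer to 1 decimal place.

M(set-size 2) = 3230/6 = 538.333
M(set-size 5) = 4488/6 = 748.000
Difference = 748.000 − 538.333 = 209.667 ms

209.7 ms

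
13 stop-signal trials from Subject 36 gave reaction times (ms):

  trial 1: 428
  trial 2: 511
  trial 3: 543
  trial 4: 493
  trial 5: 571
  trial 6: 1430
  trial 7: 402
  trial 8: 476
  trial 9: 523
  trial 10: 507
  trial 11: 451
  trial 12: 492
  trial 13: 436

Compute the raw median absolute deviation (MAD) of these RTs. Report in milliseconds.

Sorted: 402, 428, 436, 451, 476, 492, 493, 507, 511, 523, 543, 571, 1430 → median = 493
|x − 493|: 65, 18, 50, 0, 78, 937, 91, 17, 30, 14, 42, 1, 57
Sorted deviations: 0, 1, 14, 17, 18, 30, 42, 50, 57, 65, 78, 91, 937 → MAD = 42

42 ms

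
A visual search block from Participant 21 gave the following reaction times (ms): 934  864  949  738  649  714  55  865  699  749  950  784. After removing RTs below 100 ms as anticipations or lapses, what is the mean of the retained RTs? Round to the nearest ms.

Excluded: 55
Retained (n=11): Σ = 8895
Mean = 8895/11 = 808.6364

809 ms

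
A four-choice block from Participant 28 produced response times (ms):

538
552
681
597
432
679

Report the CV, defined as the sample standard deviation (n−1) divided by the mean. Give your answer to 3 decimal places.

n = 6, Σ = 3479, M = 579.8333
Σ(x−M)² = 44742.833; s = √(44742.833/5) = 94.5969
CV = 94.5969 / 579.8333 = 0.16314

0.163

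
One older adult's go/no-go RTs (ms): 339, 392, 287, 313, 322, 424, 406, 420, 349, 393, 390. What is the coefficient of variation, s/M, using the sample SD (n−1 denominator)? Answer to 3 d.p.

n = 11, Σ = 4035, M = 366.8182
Σ(x−M)² = 21857.636; s = √(21857.636/10) = 46.7522
CV = 46.7522 / 366.8182 = 0.12745

0.127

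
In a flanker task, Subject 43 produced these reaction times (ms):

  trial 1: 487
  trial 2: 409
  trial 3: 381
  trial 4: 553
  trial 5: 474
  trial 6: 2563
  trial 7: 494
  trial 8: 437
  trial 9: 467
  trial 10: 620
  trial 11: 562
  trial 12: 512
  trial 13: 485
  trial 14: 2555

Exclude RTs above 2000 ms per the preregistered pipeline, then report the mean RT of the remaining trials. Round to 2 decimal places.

Excluded: 2555, 2563
Retained (n=12): Σ = 5881
Mean = 5881/12 = 490.0833

490.08 ms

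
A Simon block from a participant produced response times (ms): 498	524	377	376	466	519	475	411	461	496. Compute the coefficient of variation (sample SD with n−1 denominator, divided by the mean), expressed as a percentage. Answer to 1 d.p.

11.9%

n = 10, Σ = 4603, M = 460.3000
Σ(x−M)² = 26924.100; s = √(26924.100/9) = 54.6952
CV = 54.6952 / 460.3000 = 0.11883 = 11.883%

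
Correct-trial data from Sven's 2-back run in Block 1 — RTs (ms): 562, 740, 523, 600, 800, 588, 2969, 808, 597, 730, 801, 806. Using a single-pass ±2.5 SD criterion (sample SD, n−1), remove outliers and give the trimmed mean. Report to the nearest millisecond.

n = 12, ΣRT = 10524, M = 877.000
Σ(x−M)² = 4901540.00; s = √(4901540.00/11) = 667.529
Cutoffs: 877.000 ± 2.5·667.529 → [-791.8, 2545.8]
Outside: 2969 → excluded.
Retained (n=11): Σ = 7555, mean = 7555/11 = 686.818

687 ms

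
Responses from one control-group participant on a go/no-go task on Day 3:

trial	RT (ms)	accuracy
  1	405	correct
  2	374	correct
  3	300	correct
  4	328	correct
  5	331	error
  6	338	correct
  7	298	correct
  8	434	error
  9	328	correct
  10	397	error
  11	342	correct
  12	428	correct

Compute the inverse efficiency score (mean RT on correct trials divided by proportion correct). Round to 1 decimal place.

Correct trials (n=9): 405, 374, 300, 328, 338, 298, 328, 342, 428
Mean correct RT = 3141/9 = 349.0000 ms
Proportion correct = 9/12
IES = 349.0000 / (9/12) = 465.333 ms

465.3 ms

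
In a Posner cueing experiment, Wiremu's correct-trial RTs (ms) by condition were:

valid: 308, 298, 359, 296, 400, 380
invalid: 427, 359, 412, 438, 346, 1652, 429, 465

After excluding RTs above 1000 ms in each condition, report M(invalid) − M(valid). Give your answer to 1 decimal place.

invalid: exclude 1652
M(valid) = 2041/6 = 340.167
M(invalid) = 2876/7 = 410.857
Difference = 410.857 − 340.167 = 70.690 ms

70.7 ms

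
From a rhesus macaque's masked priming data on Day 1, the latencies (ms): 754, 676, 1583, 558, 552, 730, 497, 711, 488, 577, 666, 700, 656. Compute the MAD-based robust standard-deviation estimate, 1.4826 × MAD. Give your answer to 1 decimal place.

130.5 ms

Sorted: 488, 497, 552, 558, 577, 656, 666, 676, 700, 711, 730, 754, 1583 → median = 666
|x − 666| sorted: 0, 10, 10, 34, 45, 64, 88, 89, 108, 114, 169, 178, 917 → MAD = 88
Robust SD ≈ 1.4826 × 88 = 130.469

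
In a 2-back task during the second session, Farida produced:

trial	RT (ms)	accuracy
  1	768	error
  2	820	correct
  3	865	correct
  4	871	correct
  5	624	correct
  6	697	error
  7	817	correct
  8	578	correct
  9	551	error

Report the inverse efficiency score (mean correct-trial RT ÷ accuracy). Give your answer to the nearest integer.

Correct trials (n=6): 820, 865, 871, 624, 817, 578
Mean correct RT = 4575/6 = 762.5000 ms
Proportion correct = 6/9
IES = 762.5000 / (6/9) = 1143.750 ms

1144 ms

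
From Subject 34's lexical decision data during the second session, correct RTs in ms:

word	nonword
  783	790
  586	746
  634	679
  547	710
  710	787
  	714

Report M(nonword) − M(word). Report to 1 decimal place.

M(word) = 3260/5 = 652.000
M(nonword) = 4426/6 = 737.667
Difference = 737.667 − 652.000 = 85.667 ms

85.7 ms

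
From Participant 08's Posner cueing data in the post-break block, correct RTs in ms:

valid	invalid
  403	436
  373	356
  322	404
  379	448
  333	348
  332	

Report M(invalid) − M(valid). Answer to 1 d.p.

M(valid) = 2142/6 = 357.000
M(invalid) = 1992/5 = 398.400
Difference = 398.400 − 357.000 = 41.400 ms

41.4 ms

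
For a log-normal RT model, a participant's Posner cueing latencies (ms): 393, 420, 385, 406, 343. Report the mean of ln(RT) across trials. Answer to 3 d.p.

ln(RT): 5.9738, 6.0403, 5.9532, 6.0064, 5.8377
Σ ln(RT) = 29.8114
Mean = 29.8114/5 = 5.96228

5.962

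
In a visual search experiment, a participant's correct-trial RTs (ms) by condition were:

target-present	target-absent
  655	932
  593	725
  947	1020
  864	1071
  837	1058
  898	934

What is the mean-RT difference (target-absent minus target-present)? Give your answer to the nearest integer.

M(target-present) = 4794/6 = 799.000
M(target-absent) = 5740/6 = 956.667
Difference = 956.667 − 799.000 = 157.667 ms

158 ms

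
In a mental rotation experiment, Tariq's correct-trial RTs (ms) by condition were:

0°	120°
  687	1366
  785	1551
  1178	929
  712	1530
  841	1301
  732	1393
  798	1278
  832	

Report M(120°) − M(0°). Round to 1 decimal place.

M(0°) = 6565/8 = 820.625
M(120°) = 9348/7 = 1335.429
Difference = 1335.429 − 820.625 = 514.804 ms

514.8 ms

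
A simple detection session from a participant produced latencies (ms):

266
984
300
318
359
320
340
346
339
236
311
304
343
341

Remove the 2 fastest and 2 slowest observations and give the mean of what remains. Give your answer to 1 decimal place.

Sorted: 236, 266, 300, 304, 311, 318, 320, 339, 340, 341, 343, 346, 359, 984
Drop lowest 2 (236, 266) and highest 2 (359, 984)
Remaining (n=10): Σ = 3262, mean = 3262/10 = 326.200

326.2 ms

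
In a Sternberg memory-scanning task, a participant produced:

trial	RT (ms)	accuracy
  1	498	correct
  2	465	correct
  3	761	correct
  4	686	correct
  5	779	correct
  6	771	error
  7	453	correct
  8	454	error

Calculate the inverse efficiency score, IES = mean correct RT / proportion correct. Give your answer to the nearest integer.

Correct trials (n=6): 498, 465, 761, 686, 779, 453
Mean correct RT = 3642/6 = 607.0000 ms
Proportion correct = 6/8
IES = 607.0000 / (6/8) = 809.333 ms

809 ms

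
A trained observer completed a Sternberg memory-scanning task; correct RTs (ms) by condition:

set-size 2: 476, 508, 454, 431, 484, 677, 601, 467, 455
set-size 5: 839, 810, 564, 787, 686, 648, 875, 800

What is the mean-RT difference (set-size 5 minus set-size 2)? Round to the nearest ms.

M(set-size 2) = 4553/9 = 505.889
M(set-size 5) = 6009/8 = 751.125
Difference = 751.125 − 505.889 = 245.236 ms

245 ms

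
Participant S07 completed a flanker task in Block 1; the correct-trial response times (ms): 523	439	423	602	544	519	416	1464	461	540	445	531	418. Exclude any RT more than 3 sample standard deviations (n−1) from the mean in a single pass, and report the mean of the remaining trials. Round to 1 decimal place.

n = 13, ΣRT = 7325, M = 563.462
Σ(x−M)² = 920707.23; s = √(920707.23/12) = 276.994
Cutoffs: 563.462 ± 3·276.994 → [-267.5, 1394.4]
Outside: 1464 → excluded.
Retained (n=12): Σ = 5861, mean = 5861/12 = 488.417

488.4 ms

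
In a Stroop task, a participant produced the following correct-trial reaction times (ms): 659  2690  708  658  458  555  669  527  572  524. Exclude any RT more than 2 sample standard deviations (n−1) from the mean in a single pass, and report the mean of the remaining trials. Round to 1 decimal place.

592.2 ms

n = 10, ΣRT = 8020, M = 802.000
Σ(x−M)² = 4017408.00; s = √(4017408.00/9) = 668.116
Cutoffs: 802.000 ± 2·668.116 → [-534.2, 2138.2]
Outside: 2690 → excluded.
Retained (n=9): Σ = 5330, mean = 5330/9 = 592.222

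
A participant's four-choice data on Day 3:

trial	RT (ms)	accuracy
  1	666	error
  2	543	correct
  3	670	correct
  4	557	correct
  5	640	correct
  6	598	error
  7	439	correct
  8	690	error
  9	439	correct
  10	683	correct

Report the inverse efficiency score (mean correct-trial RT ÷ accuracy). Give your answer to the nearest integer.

Correct trials (n=7): 543, 670, 557, 640, 439, 439, 683
Mean correct RT = 3971/7 = 567.2857 ms
Proportion correct = 7/10
IES = 567.2857 / (7/10) = 810.408 ms

810 ms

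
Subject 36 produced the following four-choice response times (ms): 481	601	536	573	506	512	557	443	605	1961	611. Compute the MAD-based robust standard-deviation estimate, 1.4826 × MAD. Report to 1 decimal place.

71.2 ms

Sorted: 443, 481, 506, 512, 536, 557, 573, 601, 605, 611, 1961 → median = 557
|x − 557| sorted: 0, 16, 21, 44, 45, 48, 51, 54, 76, 114, 1404 → MAD = 48
Robust SD ≈ 1.4826 × 48 = 71.165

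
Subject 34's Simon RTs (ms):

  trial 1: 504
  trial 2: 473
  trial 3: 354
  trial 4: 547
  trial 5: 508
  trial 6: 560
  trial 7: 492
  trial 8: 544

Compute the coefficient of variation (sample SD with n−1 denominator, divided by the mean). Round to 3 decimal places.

n = 8, Σ = 3982, M = 497.7500
Σ(x−M)² = 29893.500; s = √(29893.500/7) = 65.3491
CV = 65.3491 / 497.7500 = 0.13129

0.131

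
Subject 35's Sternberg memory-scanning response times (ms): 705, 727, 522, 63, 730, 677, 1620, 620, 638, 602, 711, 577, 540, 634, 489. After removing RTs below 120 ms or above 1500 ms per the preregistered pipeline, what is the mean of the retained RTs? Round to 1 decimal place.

Excluded: 63, 1620
Retained (n=13): Σ = 8172
Mean = 8172/13 = 628.6154

628.6 ms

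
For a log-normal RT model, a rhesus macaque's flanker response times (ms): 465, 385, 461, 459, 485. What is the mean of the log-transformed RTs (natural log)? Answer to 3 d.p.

6.108

ln(RT): 6.1420, 5.9532, 6.1334, 6.1291, 6.1841
Σ ln(RT) = 30.5419
Mean = 30.5419/5 = 6.10838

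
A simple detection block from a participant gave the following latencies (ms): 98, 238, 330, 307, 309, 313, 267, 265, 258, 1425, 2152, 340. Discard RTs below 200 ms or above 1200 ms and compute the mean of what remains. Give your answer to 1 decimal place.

Excluded: 98, 1425, 2152
Retained (n=9): Σ = 2627
Mean = 2627/9 = 291.8889

291.9 ms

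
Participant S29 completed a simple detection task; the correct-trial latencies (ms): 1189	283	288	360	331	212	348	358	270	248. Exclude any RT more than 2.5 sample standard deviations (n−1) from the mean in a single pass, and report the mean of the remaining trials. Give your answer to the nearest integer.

n = 10, ΣRT = 3887, M = 388.700
Σ(x−M)² = 733654.10; s = √(733654.10/9) = 285.512
Cutoffs: 388.700 ± 2.5·285.512 → [-325.1, 1102.5]
Outside: 1189 → excluded.
Retained (n=9): Σ = 2698, mean = 2698/9 = 299.778

300 ms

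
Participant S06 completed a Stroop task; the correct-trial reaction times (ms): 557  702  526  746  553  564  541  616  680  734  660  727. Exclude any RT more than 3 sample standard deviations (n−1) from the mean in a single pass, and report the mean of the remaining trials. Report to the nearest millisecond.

n = 12, ΣRT = 7606, M = 633.833
Σ(x−M)² = 76635.67; s = √(76635.67/11) = 83.468
Cutoffs: 633.833 ± 3·83.468 → [383.4, 884.2]
No RTs fall outside the cutoffs; all 12 retained. Mean = 7606/12 = 633.833

634 ms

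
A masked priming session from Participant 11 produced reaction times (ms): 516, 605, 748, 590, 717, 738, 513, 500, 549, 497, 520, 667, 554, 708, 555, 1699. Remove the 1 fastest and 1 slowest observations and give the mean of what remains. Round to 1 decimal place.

Sorted: 497, 500, 513, 516, 520, 549, 554, 555, 590, 605, 667, 708, 717, 738, 748, 1699
Drop lowest 1 (497) and highest 1 (1699)
Remaining (n=14): Σ = 8480, mean = 8480/14 = 605.714

605.7 ms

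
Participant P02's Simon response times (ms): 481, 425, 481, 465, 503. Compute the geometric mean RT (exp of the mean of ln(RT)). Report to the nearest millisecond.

470 ms

ln(RT): 6.1759, 6.0521, 6.1759, 6.1420, 6.2206
Mean ln(RT) = 30.7665/5 = 6.15329
Geometric mean = exp(6.15329) = 470.26 ms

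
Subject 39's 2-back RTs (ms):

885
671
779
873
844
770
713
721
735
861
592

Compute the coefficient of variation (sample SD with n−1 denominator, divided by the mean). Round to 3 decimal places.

0.121

n = 11, Σ = 8444, M = 767.6364
Σ(x−M)² = 85970.545; s = √(85970.545/10) = 92.7203
CV = 92.7203 / 767.6364 = 0.12079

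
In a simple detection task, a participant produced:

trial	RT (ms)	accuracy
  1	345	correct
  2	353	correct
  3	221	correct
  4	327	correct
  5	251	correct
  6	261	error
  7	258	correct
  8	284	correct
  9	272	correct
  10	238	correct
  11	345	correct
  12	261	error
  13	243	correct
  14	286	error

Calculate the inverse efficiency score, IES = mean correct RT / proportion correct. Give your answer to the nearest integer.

Correct trials (n=11): 345, 353, 221, 327, 251, 258, 284, 272, 238, 345, 243
Mean correct RT = 3137/11 = 285.1818 ms
Proportion correct = 11/14
IES = 285.1818 / (11/14) = 362.959 ms

363 ms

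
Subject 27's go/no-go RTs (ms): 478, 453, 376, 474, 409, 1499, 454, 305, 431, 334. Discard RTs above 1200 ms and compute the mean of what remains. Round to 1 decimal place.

412.7 ms

Excluded: 1499
Retained (n=9): Σ = 3714
Mean = 3714/9 = 412.6667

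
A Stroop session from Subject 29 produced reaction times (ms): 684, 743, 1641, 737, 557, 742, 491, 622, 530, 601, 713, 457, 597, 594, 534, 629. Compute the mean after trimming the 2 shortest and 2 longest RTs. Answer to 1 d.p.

Sorted: 457, 491, 530, 534, 557, 594, 597, 601, 622, 629, 684, 713, 737, 742, 743, 1641
Drop lowest 2 (457, 491) and highest 2 (743, 1641)
Remaining (n=12): Σ = 7540, mean = 7540/12 = 628.333

628.3 ms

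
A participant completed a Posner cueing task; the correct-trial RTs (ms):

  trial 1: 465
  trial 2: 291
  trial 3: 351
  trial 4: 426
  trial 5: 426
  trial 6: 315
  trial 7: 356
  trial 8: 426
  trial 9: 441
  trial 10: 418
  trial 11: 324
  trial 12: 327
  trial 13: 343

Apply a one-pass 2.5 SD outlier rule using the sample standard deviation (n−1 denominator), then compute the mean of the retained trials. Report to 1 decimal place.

n = 13, ΣRT = 4909, M = 377.615
Σ(x−M)² = 39541.08; s = √(39541.08/12) = 57.403
Cutoffs: 377.615 ± 2.5·57.403 → [234.1, 521.1]
No RTs fall outside the cutoffs; all 13 retained. Mean = 4909/13 = 377.615

377.6 ms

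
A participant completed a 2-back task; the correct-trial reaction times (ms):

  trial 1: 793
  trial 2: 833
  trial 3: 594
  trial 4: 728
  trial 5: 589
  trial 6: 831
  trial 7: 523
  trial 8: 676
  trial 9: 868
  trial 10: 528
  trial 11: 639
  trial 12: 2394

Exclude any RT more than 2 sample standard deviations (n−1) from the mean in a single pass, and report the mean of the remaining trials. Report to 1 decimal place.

n = 12, ΣRT = 9996, M = 833.000
Σ(x−M)² = 2818642.00; s = √(2818642.00/11) = 506.202
Cutoffs: 833.000 ± 2·506.202 → [-179.4, 1845.4]
Outside: 2394 → excluded.
Retained (n=11): Σ = 7602, mean = 7602/11 = 691.091

691.1 ms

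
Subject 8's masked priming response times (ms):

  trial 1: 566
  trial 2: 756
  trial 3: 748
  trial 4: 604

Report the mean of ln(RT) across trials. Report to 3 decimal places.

6.497

ln(RT): 6.3386, 6.6280, 6.6174, 6.4036
Σ ln(RT) = 25.9876
Mean = 25.9876/4 = 6.49690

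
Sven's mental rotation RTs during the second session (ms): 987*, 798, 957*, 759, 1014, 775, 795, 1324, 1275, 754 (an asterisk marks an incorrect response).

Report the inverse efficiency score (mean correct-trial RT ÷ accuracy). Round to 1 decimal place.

1170.9 ms

Correct trials (n=8): 798, 759, 1014, 775, 795, 1324, 1275, 754
Mean correct RT = 7494/8 = 936.7500 ms
Proportion correct = 8/10
IES = 936.7500 / (8/10) = 1170.938 ms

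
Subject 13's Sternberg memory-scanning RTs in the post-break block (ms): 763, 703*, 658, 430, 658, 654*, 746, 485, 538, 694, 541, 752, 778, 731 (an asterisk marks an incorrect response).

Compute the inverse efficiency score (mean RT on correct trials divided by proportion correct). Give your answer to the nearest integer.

Correct trials (n=12): 763, 658, 430, 658, 746, 485, 538, 694, 541, 752, 778, 731
Mean correct RT = 7774/12 = 647.8333 ms
Proportion correct = 12/14
IES = 647.8333 / (12/14) = 755.806 ms

756 ms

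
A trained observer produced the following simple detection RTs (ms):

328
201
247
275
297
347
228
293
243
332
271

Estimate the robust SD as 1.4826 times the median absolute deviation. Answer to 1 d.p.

Sorted: 201, 228, 243, 247, 271, 275, 293, 297, 328, 332, 347 → median = 275
|x − 275| sorted: 0, 4, 18, 22, 28, 32, 47, 53, 57, 72, 74 → MAD = 32
Robust SD ≈ 1.4826 × 32 = 47.443

47.4 ms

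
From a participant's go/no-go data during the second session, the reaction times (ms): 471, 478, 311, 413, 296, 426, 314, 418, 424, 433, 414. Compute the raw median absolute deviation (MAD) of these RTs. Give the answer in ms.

Sorted: 296, 311, 314, 413, 414, 418, 424, 426, 433, 471, 478 → median = 418
|x − 418|: 53, 60, 107, 5, 122, 8, 104, 0, 6, 15, 4
Sorted deviations: 0, 4, 5, 6, 8, 15, 53, 60, 104, 107, 122 → MAD = 15

15 ms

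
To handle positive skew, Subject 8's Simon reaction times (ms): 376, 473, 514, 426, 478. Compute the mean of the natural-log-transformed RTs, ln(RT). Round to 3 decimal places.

6.111

ln(RT): 5.9296, 6.1591, 6.2422, 6.0544, 6.1696
Σ ln(RT) = 30.5550
Mean = 30.5550/5 = 6.11099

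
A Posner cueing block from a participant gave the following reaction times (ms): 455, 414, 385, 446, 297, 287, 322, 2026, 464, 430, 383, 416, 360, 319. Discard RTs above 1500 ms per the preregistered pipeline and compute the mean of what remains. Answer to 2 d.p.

382.92 ms

Excluded: 2026
Retained (n=13): Σ = 4978
Mean = 4978/13 = 382.9231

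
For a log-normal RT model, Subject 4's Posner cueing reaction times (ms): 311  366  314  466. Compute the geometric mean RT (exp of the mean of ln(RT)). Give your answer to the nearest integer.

359 ms

ln(RT): 5.7398, 5.9026, 5.7494, 6.1442
Mean ln(RT) = 23.5360/4 = 5.88400
Geometric mean = exp(5.88400) = 359.24 ms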